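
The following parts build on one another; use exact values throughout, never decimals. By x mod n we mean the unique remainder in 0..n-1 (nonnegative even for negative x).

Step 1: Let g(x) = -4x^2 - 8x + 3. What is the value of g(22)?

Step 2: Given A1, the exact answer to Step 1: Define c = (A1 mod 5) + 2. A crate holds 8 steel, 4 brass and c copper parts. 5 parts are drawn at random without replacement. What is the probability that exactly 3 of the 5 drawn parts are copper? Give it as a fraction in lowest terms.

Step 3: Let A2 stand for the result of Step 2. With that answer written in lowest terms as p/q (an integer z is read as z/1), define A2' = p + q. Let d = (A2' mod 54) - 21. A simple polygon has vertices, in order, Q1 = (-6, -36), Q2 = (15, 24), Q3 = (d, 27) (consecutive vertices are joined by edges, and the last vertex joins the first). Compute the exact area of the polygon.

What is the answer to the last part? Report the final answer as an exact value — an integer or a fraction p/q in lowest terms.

Step 1: -4*(22)^2 - 8*(22)^1 + 3 = (-1936) + (-176) + (3) = -2109; answer -2109
Step 2: A1 = -2109; c = 3; total draws C(15,5) = 3003; favorable C(3,3)*C(12,2) = 66; P = 2/91; answer 2/91
Step 3: A2 = 2/91; threaded value p + q = 93; d = 18; cross terms: (-6*24 - 15*-36)=396, (15*27 - 18*24)=-27, (18*-36 - -6*27)=-486; twice the area = |-117| = 117; area = 117/2; answer 117/2

117/2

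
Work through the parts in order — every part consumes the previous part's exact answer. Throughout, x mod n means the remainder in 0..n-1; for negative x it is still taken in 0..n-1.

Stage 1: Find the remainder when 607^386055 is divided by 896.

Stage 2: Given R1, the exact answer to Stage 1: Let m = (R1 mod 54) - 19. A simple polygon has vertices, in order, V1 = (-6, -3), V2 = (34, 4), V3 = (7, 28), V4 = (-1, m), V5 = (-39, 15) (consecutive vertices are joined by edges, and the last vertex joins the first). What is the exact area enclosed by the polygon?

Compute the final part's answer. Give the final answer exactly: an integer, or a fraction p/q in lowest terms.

703

Stage 1: squarings mod 896: 607^1=607, 607^2=193, 607^4=513, 607^8=641, 607^16=513, 607^32=641, 607^64=513, 607^128=641, 607^256=513, 607^512=641, 607^1024=513, 607^2048=641, 607^4096=513, 607^8192=641, 607^16384=513, 607^32768=641, 607^65536=513, 607^131072=641, 607^262144=513; 607^386055 = 607^1 * 607^2 * 607^4 * 607^1024 * 607^8192 * 607^16384 * 607^32768 * 607^65536 * 607^262144 = 671 (mod 896); answer 671
Stage 2: R1 = 671; m = 4; cross terms: (-6*4 - 34*-3)=78, (34*28 - 7*4)=924, (7*4 - -1*28)=56, (-1*15 - -39*4)=141, (-39*-3 - -6*15)=207; twice the area = |1406| = 1406; area = 703; answer 703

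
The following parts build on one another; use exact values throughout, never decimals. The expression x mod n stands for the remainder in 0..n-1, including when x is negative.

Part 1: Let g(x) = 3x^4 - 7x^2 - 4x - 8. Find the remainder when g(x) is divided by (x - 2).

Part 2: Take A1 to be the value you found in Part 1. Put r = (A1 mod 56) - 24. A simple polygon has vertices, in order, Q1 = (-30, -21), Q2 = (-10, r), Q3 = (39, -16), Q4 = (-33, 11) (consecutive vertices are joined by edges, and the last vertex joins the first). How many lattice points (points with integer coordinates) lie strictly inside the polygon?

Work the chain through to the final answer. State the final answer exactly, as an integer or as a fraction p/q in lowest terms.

Part 1: remainder = value at the root: 3*(2)^4 - 7*(2)^2 - 4*(2)^1 - 8 = (48) + (-28) + (-8) + (-8) = 4; answer 4
Part 2: A1 = 4; r = -20; cross terms: (-30*-20 - -10*-21)=390, (-10*-16 - 39*-20)=940, (39*11 - -33*-16)=-99, (-33*-21 - -30*11)=1023; twice the area = |2254| = 2254; area = 1127; boundary points = 1 + 1 + 9 + 1 = 12; strictly interior points = area - boundary/2 + 1 = 1122; answer 1122

1122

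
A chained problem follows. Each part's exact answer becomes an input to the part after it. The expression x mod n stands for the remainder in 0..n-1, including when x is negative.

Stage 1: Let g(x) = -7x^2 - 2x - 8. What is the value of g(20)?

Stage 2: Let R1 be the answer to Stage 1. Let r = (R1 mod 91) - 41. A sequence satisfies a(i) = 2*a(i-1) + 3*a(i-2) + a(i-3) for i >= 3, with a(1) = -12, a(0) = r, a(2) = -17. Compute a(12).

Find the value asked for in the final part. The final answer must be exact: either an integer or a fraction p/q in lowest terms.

Stage 1: -7*(20)^2 - 2*(20)^1 - 8 = (-2800) + (-40) + (-8) = -2848; answer -2848
Stage 2: R1 = -2848; r = 23; a(3) = 2*(-17) + 3*(-12) + 1*(23) = -47; iterating: a(3)=-47, a(4)=-157, a(5)=-472, a(6)=-1462, a(7)=-4497, a(8)=-13852, a(9)=-42657, a(10)=-131367, a(11)=-404557, a(12)=-1245872; answer -1245872

-1245872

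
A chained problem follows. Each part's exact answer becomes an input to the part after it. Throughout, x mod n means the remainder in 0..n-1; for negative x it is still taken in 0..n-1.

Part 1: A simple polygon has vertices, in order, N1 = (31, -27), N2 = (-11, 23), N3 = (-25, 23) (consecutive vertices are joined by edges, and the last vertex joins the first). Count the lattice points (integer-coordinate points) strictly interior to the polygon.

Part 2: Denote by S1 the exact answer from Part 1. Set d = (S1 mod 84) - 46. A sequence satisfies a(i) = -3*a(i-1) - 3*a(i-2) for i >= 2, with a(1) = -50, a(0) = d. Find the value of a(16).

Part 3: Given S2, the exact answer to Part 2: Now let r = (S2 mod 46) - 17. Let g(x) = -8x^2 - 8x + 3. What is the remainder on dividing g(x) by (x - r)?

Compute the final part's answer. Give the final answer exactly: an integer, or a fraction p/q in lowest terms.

-6045

Part 1: cross terms: (31*23 - -11*-27)=416, (-11*23 - -25*23)=322, (-25*-27 - 31*23)=-38; twice the area = |700| = 700; area = 350; boundary points = 2 + 14 + 2 = 18; strictly interior points = area - boundary/2 + 1 = 342; answer 342
Part 2: S1 = 342; d = -40; a(2) = -3*(-50) - 3*(-40) = 270; iterating: a(2)=270, a(3)=-660, a(4)=1170, a(5)=-1530, a(6)=1080, a(7)=1350, a(8)=-7290, a(9)=17820, a(10)=-31590, a(11)=41310, a(12)=-29160, a(13)=-36450, a(14)=196830, a(15)=-481140, a(16)=852930; answer 852930
Part 3: S2 = 852930; r = 27; remainder = value at the root: -8*(27)^2 - 8*(27)^1 + 3 = (-5832) + (-216) + (3) = -6045; answer -6045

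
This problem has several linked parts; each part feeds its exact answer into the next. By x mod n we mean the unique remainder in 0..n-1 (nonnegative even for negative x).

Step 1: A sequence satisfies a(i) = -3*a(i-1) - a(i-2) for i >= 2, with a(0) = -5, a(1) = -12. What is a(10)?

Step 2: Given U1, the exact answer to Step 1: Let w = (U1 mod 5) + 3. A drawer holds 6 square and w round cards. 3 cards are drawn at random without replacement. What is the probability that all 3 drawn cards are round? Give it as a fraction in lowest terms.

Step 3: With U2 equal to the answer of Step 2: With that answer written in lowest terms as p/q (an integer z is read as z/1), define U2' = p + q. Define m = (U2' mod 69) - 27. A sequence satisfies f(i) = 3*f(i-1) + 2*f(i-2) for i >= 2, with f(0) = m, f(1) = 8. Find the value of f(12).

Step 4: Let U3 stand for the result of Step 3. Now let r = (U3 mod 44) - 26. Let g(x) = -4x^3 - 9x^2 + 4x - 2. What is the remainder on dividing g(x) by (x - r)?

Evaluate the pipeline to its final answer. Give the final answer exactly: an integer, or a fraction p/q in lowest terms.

94

Step 1: a(2) = -3*(-12) - 1*(-5) = 41; iterating: a(2)=41, a(3)=-111, a(4)=292, a(5)=-765, a(6)=2003, a(7)=-5244, a(8)=13729, a(9)=-35943, a(10)=94100; answer 94100
Step 2: U1 = 94100; w = 3; total draws C(9,3) = 84; favorable C(3,3) = 1; P = 1/84; answer 1/84
Step 3: U2 = 1/84; threaded value p + q = 85; m = -11; f(2) = 3*(8) + 2*(-11) = 2; iterating: f(2)=2, f(3)=22, f(4)=70, f(5)=254, f(6)=902, f(7)=3214, f(8)=11446, f(9)=40766, f(10)=145190, f(11)=517102, f(12)=1841686; answer 1841686
Step 4: U3 = 1841686; r = -4; remainder = value at the root: -4*(-4)^3 - 9*(-4)^2 + 4*(-4)^1 - 2 = (256) + (-144) + (-16) + (-2) = 94; answer 94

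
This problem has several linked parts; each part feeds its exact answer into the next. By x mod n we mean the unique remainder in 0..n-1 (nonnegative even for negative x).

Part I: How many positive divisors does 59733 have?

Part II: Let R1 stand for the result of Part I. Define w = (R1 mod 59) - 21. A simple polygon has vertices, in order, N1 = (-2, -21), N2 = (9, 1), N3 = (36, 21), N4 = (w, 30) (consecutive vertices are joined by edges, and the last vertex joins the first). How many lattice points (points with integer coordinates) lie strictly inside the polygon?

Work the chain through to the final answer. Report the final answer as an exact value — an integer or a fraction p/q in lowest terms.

Part I: 59733 = 3^2 * 6637; number of divisors = (2+1) * (1+1) = 6; answer 6
Part II: R1 = 6; w = -15; cross terms: (-2*1 - 9*-21)=187, (9*21 - 36*1)=153, (36*30 - -15*21)=1395, (-15*-21 - -2*30)=375; twice the area = |2110| = 2110; area = 1055; boundary points = 11 + 1 + 3 + 1 = 16; strictly interior points = area - boundary/2 + 1 = 1048; answer 1048

1048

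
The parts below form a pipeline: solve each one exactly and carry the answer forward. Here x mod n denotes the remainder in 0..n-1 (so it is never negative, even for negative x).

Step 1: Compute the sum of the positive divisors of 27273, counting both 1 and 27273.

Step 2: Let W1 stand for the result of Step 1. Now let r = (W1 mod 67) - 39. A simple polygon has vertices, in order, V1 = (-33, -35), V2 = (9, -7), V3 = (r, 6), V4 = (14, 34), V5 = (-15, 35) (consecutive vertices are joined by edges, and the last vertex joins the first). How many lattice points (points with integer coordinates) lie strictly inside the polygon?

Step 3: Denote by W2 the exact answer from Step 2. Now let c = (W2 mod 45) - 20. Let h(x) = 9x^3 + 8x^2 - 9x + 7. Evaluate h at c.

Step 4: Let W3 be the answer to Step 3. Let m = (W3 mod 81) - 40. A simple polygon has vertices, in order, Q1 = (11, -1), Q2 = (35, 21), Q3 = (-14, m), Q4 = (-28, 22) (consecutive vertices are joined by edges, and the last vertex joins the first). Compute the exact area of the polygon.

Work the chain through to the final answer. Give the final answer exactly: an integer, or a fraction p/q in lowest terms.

Step 1: 27273 = 3 * 9091; sigma = (1 + 3) * (1 + 9091) = 4 * 9092 = 36368; answer 36368
Step 2: W1 = 36368; r = 15; cross terms: (-33*-7 - 9*-35)=546, (9*6 - 15*-7)=159, (15*34 - 14*6)=426, (14*35 - -15*34)=1000, (-15*-35 - -33*35)=1680; twice the area = |3811| = 3811; area = 3811/2; boundary points = 14 + 1 + 1 + 1 + 2 = 19; strictly interior points = area - boundary/2 + 1 = 1897; answer 1897
Step 3: W2 = 1897; c = -13; 9*(-13)^3 + 8*(-13)^2 - 9*(-13)^1 + 7 = (-19773) + (1352) + (117) + (7) = -18297; answer -18297
Step 4: W3 = -18297; m = -31; cross terms: (11*21 - 35*-1)=266, (35*-31 - -14*21)=-791, (-14*22 - -28*-31)=-1176, (-28*-1 - 11*22)=-214; twice the area = |-1915| = 1915; area = 1915/2; answer 1915/2

1915/2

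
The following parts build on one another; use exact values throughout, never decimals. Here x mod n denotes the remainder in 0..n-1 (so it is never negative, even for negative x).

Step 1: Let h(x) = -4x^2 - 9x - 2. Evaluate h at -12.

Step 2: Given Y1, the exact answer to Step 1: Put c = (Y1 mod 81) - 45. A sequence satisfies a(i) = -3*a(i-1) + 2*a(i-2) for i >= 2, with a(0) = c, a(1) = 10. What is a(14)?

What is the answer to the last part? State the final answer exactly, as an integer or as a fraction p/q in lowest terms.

Step 1: -4*(-12)^2 - 9*(-12)^1 - 2 = (-576) + (108) + (-2) = -470; answer -470
Step 2: Y1 = -470; c = -29; a(2) = -3*(10) + 2*(-29) = -88; iterating: a(2)=-88, a(3)=284, a(4)=-1028, a(5)=3652, a(6)=-13012, a(7)=46340, a(8)=-165044, a(9)=587812, a(10)=-2093524, a(11)=7456196, a(12)=-26555636, a(13)=94579300, a(14)=-336849172; answer -336849172

-336849172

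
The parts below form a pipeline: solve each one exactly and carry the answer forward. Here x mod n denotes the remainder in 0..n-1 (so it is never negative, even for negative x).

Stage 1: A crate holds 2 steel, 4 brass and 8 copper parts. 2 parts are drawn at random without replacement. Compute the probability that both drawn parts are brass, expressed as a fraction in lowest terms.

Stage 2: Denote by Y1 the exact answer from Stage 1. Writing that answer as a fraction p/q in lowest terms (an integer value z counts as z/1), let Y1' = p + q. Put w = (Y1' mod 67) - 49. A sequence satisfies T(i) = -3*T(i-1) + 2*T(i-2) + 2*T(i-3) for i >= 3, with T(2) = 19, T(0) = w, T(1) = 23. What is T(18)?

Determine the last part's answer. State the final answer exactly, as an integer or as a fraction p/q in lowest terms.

6557904175

Stage 1: total draws C(14,2) = 91; favorable C(4,2) = 6; P = 6/91; answer 6/91
Stage 2: Y1 = 6/91; threaded value p + q = 97; w = -19; T(3) = -3*(19) + 2*(23) + 2*(-19) = -49; iterating: T(3)=-49, T(4)=231, T(5)=-753, T(6)=2623, T(7)=-8913, T(8)=30479, T(9)=-104017, T(10)=355183, T(11)=-1212625, T(12)=4140207, T(13)=-14135505, T(14)=48261679, T(15)=-164775633, T(16)=562579247, T(17)=-1920765649, T(18)=6557904175; answer 6557904175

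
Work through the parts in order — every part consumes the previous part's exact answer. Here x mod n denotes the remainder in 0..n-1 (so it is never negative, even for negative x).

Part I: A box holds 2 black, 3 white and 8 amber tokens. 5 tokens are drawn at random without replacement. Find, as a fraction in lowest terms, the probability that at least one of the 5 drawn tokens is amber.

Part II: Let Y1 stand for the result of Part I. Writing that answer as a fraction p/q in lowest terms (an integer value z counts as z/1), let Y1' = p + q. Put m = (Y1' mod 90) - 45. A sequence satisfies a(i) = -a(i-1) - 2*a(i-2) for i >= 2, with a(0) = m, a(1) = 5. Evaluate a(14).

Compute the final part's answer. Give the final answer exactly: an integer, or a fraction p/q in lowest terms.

Part I: total draws C(13,5) = 1287; complement C(5,5) = 1; favorable 1287 - 1 = 1286; P = 1286/1287; answer 1286/1287
Part II: Y1 = 1286/1287; threaded value p + q = 2573; m = 8; a(2) = -1*(5) - 2*(8) = -21; iterating: a(2)=-21, a(3)=11, a(4)=31, a(5)=-53, a(6)=-9, a(7)=115, a(8)=-97, a(9)=-133, a(10)=327, a(11)=-61, a(12)=-593, a(13)=715, a(14)=471; answer 471

471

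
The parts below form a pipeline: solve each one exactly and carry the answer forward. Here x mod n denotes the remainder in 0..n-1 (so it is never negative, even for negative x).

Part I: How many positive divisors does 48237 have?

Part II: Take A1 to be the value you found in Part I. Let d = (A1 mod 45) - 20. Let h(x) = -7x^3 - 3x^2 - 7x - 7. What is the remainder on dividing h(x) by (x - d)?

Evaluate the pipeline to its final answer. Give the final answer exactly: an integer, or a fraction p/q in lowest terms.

Part I: 48237 = 3 * 7 * 2297; number of divisors = (1+1) * (1+1) * (1+1) = 8; answer 8
Part II: A1 = 8; d = -12; remainder = value at the root: -7*(-12)^3 - 3*(-12)^2 - 7*(-12)^1 - 7 = (12096) + (-432) + (84) + (-7) = 11741; answer 11741

11741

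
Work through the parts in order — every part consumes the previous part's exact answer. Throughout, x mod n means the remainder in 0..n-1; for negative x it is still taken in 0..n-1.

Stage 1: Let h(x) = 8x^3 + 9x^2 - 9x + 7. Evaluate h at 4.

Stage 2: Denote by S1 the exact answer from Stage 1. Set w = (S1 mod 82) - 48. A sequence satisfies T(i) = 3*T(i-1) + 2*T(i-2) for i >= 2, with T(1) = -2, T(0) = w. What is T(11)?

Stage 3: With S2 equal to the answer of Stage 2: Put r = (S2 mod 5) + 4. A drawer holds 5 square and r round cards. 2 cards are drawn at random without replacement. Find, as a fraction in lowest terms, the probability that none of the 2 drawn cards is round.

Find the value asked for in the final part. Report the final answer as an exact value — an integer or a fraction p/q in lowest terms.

2/9

Stage 1: 8*(4)^3 + 9*(4)^2 - 9*(4)^1 + 7 = (512) + (144) + (-36) + (7) = 627; answer 627
Stage 2: S1 = 627; w = 5; T(2) = 3*(-2) + 2*(5) = 4; iterating: T(2)=4, T(3)=8, T(4)=32, T(5)=112, T(6)=400, T(7)=1424, T(8)=5072, T(9)=18064, T(10)=64336, T(11)=229136; answer 229136
Stage 3: S2 = 229136; r = 5; total draws C(10,2) = 45; favorable C(5,2) = 10; P = 2/9; answer 2/9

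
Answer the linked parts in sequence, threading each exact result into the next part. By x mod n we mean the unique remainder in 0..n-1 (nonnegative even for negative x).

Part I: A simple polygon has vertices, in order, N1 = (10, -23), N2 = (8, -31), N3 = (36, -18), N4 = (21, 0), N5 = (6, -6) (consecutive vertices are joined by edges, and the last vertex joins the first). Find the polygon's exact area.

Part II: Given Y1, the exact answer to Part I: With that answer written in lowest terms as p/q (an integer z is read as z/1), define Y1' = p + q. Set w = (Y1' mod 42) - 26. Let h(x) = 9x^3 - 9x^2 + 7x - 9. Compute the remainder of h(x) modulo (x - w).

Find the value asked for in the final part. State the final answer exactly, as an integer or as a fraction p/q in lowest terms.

Part I: cross terms: (10*-31 - 8*-23)=-126, (8*-18 - 36*-31)=972, (36*0 - 21*-18)=378, (21*-6 - 6*0)=-126, (6*-23 - 10*-6)=-78; twice the area = |1020| = 1020; area = 510; answer 510
Part II: Y1 = 510; threaded value p + q = 511; w = -19; remainder = value at the root: 9*(-19)^3 - 9*(-19)^2 + 7*(-19)^1 - 9 = (-61731) + (-3249) + (-133) + (-9) = -65122; answer -65122

-65122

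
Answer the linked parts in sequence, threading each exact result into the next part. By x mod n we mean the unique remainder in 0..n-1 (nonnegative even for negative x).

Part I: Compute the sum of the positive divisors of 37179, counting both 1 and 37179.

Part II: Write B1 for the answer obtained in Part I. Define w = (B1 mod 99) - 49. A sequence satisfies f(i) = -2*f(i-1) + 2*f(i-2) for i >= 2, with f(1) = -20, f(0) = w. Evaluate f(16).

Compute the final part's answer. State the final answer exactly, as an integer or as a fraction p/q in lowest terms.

29156096

Part I: 37179 = 3^7 * 17; sigma = (1 + 3 + 9 + 27 + 81 + 243 + 729 + 2187) * (1 + 17) = 3280 * 18 = 59040; answer 59040
Part II: B1 = 59040; w = -13; f(2) = -2*(-20) + 2*(-13) = 14; iterating: f(2)=14, f(3)=-68, f(4)=164, f(5)=-464, f(6)=1256, f(7)=-3440, f(8)=9392, f(9)=-25664, f(10)=70112, f(11)=-191552, f(12)=523328, f(13)=-1429760, f(14)=3906176, f(15)=-10671872, f(16)=29156096; answer 29156096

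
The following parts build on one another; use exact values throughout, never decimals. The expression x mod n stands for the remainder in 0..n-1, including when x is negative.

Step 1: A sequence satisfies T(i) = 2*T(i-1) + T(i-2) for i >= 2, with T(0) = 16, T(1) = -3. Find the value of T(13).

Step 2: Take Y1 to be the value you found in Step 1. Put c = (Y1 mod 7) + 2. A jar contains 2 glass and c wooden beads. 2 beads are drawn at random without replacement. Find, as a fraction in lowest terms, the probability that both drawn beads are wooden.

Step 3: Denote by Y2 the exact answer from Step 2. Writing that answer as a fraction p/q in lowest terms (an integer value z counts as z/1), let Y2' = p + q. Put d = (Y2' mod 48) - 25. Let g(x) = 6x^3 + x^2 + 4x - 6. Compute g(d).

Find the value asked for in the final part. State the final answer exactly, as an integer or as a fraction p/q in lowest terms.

Step 1: T(2) = 2*(-3) + 1*(16) = 10; iterating: T(2)=10, T(3)=17, T(4)=44, T(5)=105, T(6)=254, T(7)=613, T(8)=1480, T(9)=3573, T(10)=8626, T(11)=20825, T(12)=50276, T(13)=121377; answer 121377
Step 2: Y1 = 121377; c = 6; total draws C(8,2) = 28; favorable C(6,2) = 15; P = 15/28; answer 15/28
Step 3: Y2 = 15/28; threaded value p + q = 43; d = 18; 6*(18)^3 + 1*(18)^2 + 4*(18)^1 - 6 = (34992) + (324) + (72) + (-6) = 35382; answer 35382

35382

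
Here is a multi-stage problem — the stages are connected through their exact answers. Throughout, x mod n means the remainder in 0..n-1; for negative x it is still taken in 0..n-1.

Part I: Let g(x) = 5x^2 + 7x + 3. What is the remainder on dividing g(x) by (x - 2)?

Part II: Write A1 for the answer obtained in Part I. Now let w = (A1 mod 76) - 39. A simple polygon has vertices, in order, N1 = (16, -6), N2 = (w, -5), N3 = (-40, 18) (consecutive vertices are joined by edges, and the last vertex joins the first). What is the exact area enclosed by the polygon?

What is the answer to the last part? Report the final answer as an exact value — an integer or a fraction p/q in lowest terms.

188

Part I: remainder = value at the root: 5*(2)^2 + 7*(2)^1 + 3 = (20) + (14) + (3) = 37; answer 37
Part II: A1 = 37; w = -2; cross terms: (16*-5 - -2*-6)=-92, (-2*18 - -40*-5)=-236, (-40*-6 - 16*18)=-48; twice the area = |-376| = 376; area = 188; answer 188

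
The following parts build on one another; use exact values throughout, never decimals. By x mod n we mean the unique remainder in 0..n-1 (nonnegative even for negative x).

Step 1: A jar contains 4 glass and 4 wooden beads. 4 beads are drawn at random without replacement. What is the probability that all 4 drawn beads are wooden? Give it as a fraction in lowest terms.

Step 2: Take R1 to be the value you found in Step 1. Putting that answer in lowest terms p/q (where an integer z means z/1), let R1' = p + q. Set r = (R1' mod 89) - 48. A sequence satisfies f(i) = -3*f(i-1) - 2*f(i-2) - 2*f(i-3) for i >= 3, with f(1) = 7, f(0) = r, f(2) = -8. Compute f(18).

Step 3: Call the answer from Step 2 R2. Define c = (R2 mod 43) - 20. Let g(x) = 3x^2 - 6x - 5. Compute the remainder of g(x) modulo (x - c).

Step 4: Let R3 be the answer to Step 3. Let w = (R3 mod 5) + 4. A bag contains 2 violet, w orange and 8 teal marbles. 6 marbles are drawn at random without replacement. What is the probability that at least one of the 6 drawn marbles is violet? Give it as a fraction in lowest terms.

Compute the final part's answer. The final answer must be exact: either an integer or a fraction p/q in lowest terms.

9/13

Step 1: total draws C(8,4) = 70; favorable C(4,4) = 1; P = 1/70; answer 1/70
Step 2: R1 = 1/70; threaded value p + q = 71; r = 23; f(3) = -3*(-8) - 2*(7) - 2*(23) = -36; iterating: f(3)=-36, f(4)=110, f(5)=-242, f(6)=578, f(7)=-1470, f(8)=3738, f(9)=-9430, f(10)=23754, f(11)=-59878, f(12)=150986, f(13)=-380710, f(14)=959914, f(15)=-2420294, f(16)=6102474, f(17)=-15386662, f(18)=38795626; answer 38795626
Step 3: R2 = 38795626; c = 17; remainder = value at the root: 3*(17)^2 - 6*(17)^1 - 5 = (867) + (-102) + (-5) = 760; answer 760
Step 4: R3 = 760; w = 4; total draws C(14,6) = 3003; complement C(12,6) = 924; favorable 3003 - 924 = 2079; P = 9/13; answer 9/13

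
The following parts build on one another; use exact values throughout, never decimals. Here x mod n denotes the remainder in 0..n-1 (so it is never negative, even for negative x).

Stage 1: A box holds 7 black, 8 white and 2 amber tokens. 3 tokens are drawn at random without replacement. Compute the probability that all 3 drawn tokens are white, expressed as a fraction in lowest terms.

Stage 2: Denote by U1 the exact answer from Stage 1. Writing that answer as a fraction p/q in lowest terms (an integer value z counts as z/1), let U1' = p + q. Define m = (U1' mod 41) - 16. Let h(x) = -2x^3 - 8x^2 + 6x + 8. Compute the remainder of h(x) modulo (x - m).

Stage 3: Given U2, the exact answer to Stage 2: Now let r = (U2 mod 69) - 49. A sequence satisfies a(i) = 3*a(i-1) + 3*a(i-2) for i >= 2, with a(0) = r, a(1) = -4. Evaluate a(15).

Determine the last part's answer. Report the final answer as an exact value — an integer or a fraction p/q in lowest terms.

-585499266

Stage 1: total draws C(17,3) = 680; favorable C(8,3) = 56; P = 7/85; answer 7/85
Stage 2: U1 = 7/85; threaded value p + q = 92; m = -6; remainder = value at the root: -2*(-6)^3 - 8*(-6)^2 + 6*(-6)^1 + 8 = (432) + (-288) + (-36) + (8) = 116; answer 116
Stage 3: U2 = 116; r = -2; a(2) = 3*(-4) + 3*(-2) = -18; iterating: a(2)=-18, a(3)=-66, a(4)=-252, a(5)=-954, a(6)=-3618, a(7)=-13716, a(8)=-52002, a(9)=-197154, a(10)=-747468, a(11)=-2833866, a(12)=-10744002, a(13)=-40733604, a(14)=-154432818, a(15)=-585499266; answer -585499266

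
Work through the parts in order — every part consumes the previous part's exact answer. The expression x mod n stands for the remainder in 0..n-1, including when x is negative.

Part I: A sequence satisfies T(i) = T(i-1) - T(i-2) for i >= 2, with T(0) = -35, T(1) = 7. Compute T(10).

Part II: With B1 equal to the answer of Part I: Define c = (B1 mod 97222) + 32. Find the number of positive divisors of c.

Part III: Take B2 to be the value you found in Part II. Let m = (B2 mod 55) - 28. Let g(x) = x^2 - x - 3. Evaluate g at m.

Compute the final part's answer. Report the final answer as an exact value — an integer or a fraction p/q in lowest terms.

597

Part I: T(2) = 1*(7) - 1*(-35) = 42; iterating: T(2)=42, T(3)=35, T(4)=-7, T(5)=-42, T(6)=-35, T(7)=7, T(8)=42, T(9)=35, T(10)=-7; answer -7
Part II: B1 = -7; c = 97247; 97247 = 31 * 3137; number of divisors = (1+1) * (1+1) = 4; answer 4
Part III: B2 = 4; m = -24; 1*(-24)^2 - 1*(-24)^1 - 3 = (576) + (24) + (-3) = 597; answer 597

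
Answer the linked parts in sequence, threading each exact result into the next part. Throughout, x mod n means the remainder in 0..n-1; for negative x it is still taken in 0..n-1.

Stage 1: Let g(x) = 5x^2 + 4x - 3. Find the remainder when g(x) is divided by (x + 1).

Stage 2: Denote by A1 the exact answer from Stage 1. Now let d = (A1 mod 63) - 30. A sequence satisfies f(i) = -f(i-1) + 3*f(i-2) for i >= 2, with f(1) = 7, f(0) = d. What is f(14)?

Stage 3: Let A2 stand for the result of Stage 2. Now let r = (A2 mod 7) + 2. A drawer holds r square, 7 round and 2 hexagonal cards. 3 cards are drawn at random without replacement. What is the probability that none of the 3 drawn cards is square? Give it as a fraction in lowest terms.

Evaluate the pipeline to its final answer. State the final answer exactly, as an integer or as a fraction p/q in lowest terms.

Stage 1: remainder = value at the root: 5*(-1)^2 + 4*(-1)^1 - 3 = (5) + (-4) + (-3) = -2; answer -2
Stage 2: A1 = -2; d = 31; f(2) = -1*(7) + 3*(31) = 86; iterating: f(2)=86, f(3)=-65, f(4)=323, f(5)=-518, f(6)=1487, f(7)=-3041, f(8)=7502, f(9)=-16625, f(10)=39131, f(11)=-89006, f(12)=206399, f(13)=-473417, f(14)=1092614; answer 1092614
Stage 3: A2 = 1092614; r = 7; total draws C(16,3) = 560; favorable C(9,3) = 84; P = 3/20; answer 3/20

3/20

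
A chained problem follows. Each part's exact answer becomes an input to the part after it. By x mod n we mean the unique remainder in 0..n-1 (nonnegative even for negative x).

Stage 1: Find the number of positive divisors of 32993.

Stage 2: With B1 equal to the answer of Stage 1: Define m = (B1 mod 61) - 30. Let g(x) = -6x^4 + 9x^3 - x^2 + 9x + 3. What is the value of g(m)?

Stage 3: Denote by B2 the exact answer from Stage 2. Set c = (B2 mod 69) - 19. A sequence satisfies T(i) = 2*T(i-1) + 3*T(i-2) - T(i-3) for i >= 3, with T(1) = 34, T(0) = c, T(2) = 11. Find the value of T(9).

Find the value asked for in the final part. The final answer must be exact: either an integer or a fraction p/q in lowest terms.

55369

Stage 1: 32993 is prime, so its only divisors are 1 and 32993; count = 2; answer 2
Stage 2: B1 = 2; m = -28; -6*(-28)^4 + 9*(-28)^3 - 1*(-28)^2 + 9*(-28)^1 + 3 = (-3687936) + (-197568) + (-784) + (-252) + (3) = -3886537; answer -3886537
Stage 3: B2 = -3886537; c = 7; T(3) = 2*(11) + 3*(34) - 1*(7) = 117; iterating: T(3)=117, T(4)=233, T(5)=806, T(6)=2194, T(7)=6573, T(8)=18922, T(9)=55369; answer 55369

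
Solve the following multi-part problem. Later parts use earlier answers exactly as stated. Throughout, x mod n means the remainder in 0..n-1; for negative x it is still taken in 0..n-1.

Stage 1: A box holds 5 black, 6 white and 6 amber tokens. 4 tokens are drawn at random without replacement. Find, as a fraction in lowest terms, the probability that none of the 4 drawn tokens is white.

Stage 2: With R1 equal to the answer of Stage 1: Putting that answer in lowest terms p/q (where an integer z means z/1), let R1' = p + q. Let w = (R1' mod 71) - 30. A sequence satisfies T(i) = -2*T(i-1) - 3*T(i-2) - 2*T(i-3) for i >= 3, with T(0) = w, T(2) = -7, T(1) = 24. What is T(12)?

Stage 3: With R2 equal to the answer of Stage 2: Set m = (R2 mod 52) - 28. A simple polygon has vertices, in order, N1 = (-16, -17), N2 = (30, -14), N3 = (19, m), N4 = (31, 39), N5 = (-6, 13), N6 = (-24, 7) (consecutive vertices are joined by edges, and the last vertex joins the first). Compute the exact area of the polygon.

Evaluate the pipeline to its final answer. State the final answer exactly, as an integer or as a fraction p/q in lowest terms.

Stage 1: total draws C(17,4) = 2380; favorable C(11,4) = 330; P = 33/238; answer 33/238
Stage 2: R1 = 33/238; threaded value p + q = 271; w = 28; T(3) = -2*(-7) - 3*(24) - 2*(28) = -114; iterating: T(3)=-114, T(4)=201, T(5)=-46, T(6)=-283, T(7)=302, T(8)=337, T(9)=-1014, T(10)=413, T(11)=1542, T(12)=-2295; answer -2295
Stage 3: R2 = -2295; m = 17; cross terms: (-16*-14 - 30*-17)=734, (30*17 - 19*-14)=776, (19*39 - 31*17)=214, (31*13 - -6*39)=637, (-6*7 - -24*13)=270, (-24*-17 - -16*7)=520; twice the area = |3151| = 3151; area = 3151/2; answer 3151/2

3151/2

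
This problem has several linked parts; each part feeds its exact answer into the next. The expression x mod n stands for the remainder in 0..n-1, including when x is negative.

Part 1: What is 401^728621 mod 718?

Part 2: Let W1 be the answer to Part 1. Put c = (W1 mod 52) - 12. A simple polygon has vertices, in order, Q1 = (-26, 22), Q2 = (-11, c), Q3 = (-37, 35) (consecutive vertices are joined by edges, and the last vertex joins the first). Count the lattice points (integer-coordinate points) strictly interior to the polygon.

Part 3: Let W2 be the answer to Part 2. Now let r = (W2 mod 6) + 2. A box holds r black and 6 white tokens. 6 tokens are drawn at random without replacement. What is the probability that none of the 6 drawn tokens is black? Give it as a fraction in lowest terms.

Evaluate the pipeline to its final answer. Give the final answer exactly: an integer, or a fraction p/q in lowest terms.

Part 1: squarings mod 718: 401^1=401, 401^2=687, 401^4=243, 401^8=173, 401^16=491, 401^32=551, 401^64=605, 401^128=563, 401^256=331, 401^512=425, 401^1024=407, 401^2048=509, 401^4096=601, 401^8192=47, 401^16384=55, 401^32768=153, 401^65536=433, 401^131072=91, 401^262144=383, 401^524288=217; 401^728621 = 401^1 * 401^4 * 401^8 * 401^32 * 401^512 * 401^1024 * 401^2048 * 401^4096 * 401^65536 * 401^131072 * 401^524288 = 703 (mod 718); answer 703
Part 2: W1 = 703; c = 15; cross terms: (-26*15 - -11*22)=-148, (-11*35 - -37*15)=170, (-37*22 - -26*35)=96; twice the area = |118| = 118; area = 59; boundary points = 1 + 2 + 1 = 4; strictly interior points = area - boundary/2 + 1 = 58; answer 58
Part 3: W2 = 58; r = 6; total draws C(12,6) = 924; favorable C(6,6) = 1; P = 1/924; answer 1/924

1/924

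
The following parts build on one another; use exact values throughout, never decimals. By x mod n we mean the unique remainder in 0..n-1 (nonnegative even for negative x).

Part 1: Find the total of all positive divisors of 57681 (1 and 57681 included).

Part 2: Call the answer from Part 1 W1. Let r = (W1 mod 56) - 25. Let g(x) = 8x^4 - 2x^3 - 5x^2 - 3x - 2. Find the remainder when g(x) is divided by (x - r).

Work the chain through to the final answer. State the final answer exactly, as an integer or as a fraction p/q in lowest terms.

3153198

Part 1: 57681 = 3^2 * 13 * 17 * 29; sigma = (1 + 3 + 9) * (1 + 13) * (1 + 17) * (1 + 29) = 13 * 14 * 18 * 30 = 98280; answer 98280
Part 2: W1 = 98280; r = -25; remainder = value at the root: 8*(-25)^4 - 2*(-25)^3 - 5*(-25)^2 - 3*(-25)^1 - 2 = (3125000) + (31250) + (-3125) + (75) + (-2) = 3153198; answer 3153198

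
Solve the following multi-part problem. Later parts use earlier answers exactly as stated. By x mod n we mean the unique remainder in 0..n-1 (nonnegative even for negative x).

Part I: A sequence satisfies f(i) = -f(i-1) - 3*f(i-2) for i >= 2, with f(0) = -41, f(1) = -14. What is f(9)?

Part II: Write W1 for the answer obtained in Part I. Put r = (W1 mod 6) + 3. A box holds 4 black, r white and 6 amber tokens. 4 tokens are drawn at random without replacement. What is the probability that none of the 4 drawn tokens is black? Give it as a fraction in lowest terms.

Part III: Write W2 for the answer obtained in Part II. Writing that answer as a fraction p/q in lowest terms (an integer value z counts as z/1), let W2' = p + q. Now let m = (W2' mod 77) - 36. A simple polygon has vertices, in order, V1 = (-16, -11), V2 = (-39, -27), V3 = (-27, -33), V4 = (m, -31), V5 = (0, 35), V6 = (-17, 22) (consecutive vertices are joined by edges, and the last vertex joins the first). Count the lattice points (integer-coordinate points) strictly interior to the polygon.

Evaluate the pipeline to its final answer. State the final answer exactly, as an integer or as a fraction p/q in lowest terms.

Part I: f(2) = -1*(-14) - 3*(-41) = 137; iterating: f(2)=137, f(3)=-95, f(4)=-316, f(5)=601, f(6)=347, f(7)=-2150, f(8)=1109, f(9)=5341; answer 5341
Part II: W1 = 5341; r = 4; total draws C(14,4) = 1001; favorable C(10,4) = 210; P = 30/143; answer 30/143
Part III: W2 = 30/143; threaded value p + q = 173; m = -17; cross terms: (-16*-27 - -39*-11)=3, (-39*-33 - -27*-27)=558, (-27*-31 - -17*-33)=276, (-17*35 - 0*-31)=-595, (0*22 - -17*35)=595, (-17*-11 - -16*22)=539; twice the area = |1376| = 1376; area = 688; boundary points = 1 + 6 + 2 + 1 + 1 + 1 = 12; strictly interior points = area - boundary/2 + 1 = 683; answer 683

683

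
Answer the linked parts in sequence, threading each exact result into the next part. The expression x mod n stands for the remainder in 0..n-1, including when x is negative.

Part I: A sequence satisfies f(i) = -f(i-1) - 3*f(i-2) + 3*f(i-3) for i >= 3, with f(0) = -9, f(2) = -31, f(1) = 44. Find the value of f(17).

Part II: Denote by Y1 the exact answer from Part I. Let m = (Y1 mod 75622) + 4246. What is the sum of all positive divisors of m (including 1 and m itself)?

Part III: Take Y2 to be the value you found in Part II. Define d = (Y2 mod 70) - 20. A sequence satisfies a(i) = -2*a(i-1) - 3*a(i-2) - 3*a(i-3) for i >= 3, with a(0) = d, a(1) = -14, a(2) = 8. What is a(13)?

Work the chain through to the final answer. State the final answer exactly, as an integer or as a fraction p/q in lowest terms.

Part I: f(3) = -1*(-31) - 3*(44) + 3*(-9) = -128; iterating: f(3)=-128, f(4)=353, f(5)=-62, f(6)=-1381, f(7)=2626, f(8)=1331, f(9)=-13352, f(10)=17237, f(11)=26812, f(12)=-118579, f(13)=89854, f(14)=346319, f(15)=-971618, f(16)=202223, f(17)=3751588; answer 3751588
Part II: Y1 = 3751588; m = 50356; 50356 = 2^2 * 12589; sigma = (1 + 2 + 4) * (1 + 12589) = 7 * 12590 = 88130; answer 88130
Part III: Y2 = 88130; d = -20; a(3) = -2*(8) - 3*(-14) - 3*(-20) = 86; iterating: a(3)=86, a(4)=-154, a(5)=26, a(6)=152, a(7)=80, a(8)=-694, a(9)=692, a(10)=458, a(11)=-910, a(12)=-1630, a(13)=4616; answer 4616

4616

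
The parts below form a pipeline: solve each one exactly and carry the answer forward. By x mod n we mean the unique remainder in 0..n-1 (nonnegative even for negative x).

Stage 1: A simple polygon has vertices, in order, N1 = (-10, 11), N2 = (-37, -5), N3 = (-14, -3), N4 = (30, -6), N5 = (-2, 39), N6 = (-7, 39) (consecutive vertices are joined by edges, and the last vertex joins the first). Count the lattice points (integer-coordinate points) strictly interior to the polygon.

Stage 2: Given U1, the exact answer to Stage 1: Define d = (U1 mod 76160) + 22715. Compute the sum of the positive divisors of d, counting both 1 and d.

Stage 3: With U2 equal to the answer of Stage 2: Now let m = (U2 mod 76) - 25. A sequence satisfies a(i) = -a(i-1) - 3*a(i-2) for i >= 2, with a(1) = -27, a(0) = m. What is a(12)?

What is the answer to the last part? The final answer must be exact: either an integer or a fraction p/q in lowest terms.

Stage 1: cross terms: (-10*-5 - -37*11)=457, (-37*-3 - -14*-5)=41, (-14*-6 - 30*-3)=174, (30*39 - -2*-6)=1158, (-2*39 - -7*39)=195, (-7*11 - -10*39)=313; twice the area = |2338| = 2338; area = 1169; boundary points = 1 + 1 + 1 + 1 + 5 + 1 = 10; strictly interior points = area - boundary/2 + 1 = 1165; answer 1165
Stage 2: U1 = 1165; d = 23880; 23880 = 2^3 * 3 * 5 * 199; sigma = (1 + 2 + 4 + 8) * (1 + 3) * (1 + 5) * (1 + 199) = 15 * 4 * 6 * 200 = 72000; answer 72000
Stage 3: U2 = 72000; m = 3; a(2) = -1*(-27) - 3*(3) = 18; iterating: a(2)=18, a(3)=63, a(4)=-117, a(5)=-72, a(6)=423, a(7)=-207, a(8)=-1062, a(9)=1683, a(10)=1503, a(11)=-6552, a(12)=2043; answer 2043

2043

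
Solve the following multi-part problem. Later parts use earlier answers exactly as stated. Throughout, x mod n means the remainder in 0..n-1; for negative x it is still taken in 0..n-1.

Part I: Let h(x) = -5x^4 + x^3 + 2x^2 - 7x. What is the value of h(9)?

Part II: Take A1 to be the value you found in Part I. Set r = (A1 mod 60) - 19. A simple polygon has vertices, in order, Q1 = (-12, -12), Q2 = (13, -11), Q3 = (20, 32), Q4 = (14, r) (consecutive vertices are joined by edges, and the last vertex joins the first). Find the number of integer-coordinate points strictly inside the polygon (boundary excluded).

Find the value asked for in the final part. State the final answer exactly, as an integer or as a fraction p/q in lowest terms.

Part I: -5*(9)^4 + 1*(9)^3 + 2*(9)^2 - 7*(9)^1 = (-32805) + (729) + (162) + (-63) = -31977; answer -31977
Part II: A1 = -31977; r = -16; cross terms: (-12*-11 - 13*-12)=288, (13*32 - 20*-11)=636, (20*-16 - 14*32)=-768, (14*-12 - -12*-16)=-360; twice the area = |-204| = 204; area = 102; boundary points = 1 + 1 + 6 + 2 = 10; strictly interior points = area - boundary/2 + 1 = 98; answer 98

98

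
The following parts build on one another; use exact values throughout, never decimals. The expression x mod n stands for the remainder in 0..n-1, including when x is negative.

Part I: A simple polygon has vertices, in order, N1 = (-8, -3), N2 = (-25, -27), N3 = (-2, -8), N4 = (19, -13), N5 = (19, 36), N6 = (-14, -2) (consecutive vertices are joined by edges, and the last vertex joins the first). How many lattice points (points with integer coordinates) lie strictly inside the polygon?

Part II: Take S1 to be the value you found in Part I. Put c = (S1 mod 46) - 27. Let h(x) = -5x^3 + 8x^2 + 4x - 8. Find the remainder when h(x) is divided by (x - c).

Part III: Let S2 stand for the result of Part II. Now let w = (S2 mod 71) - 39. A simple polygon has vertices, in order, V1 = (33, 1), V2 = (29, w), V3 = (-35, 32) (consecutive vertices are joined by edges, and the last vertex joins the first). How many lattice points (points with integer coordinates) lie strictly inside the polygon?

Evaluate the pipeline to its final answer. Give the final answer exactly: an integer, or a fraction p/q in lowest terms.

Part I: cross terms: (-8*-27 - -25*-3)=141, (-25*-8 - -2*-27)=146, (-2*-13 - 19*-8)=178, (19*36 - 19*-13)=931, (19*-2 - -14*36)=466, (-14*-3 - -8*-2)=26; twice the area = |1888| = 1888; area = 944; boundary points = 1 + 1 + 1 + 49 + 1 + 1 = 54; strictly interior points = area - boundary/2 + 1 = 918; answer 918
Part II: S1 = 918; c = 17; remainder = value at the root: -5*(17)^3 + 8*(17)^2 + 4*(17)^1 - 8 = (-24565) + (2312) + (68) + (-8) = -22193; answer -22193
Part III: S2 = -22193; w = -9; cross terms: (33*-9 - 29*1)=-326, (29*32 - -35*-9)=613, (-35*1 - 33*32)=-1091; twice the area = |-804| = 804; area = 402; boundary points = 2 + 1 + 1 = 4; strictly interior points = area - boundary/2 + 1 = 401; answer 401

401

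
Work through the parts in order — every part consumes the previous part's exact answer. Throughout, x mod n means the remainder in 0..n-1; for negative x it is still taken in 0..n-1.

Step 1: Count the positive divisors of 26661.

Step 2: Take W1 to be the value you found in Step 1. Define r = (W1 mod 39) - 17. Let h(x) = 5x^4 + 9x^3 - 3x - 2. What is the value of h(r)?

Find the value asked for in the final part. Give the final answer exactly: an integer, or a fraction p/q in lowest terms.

123069

Step 1: 26661 = 3 * 8887; number of divisors = (1+1) * (1+1) = 4; answer 4
Step 2: W1 = 4; r = -13; 5*(-13)^4 + 9*(-13)^3 - 3*(-13)^1 - 2 = (142805) + (-19773) + (39) + (-2) = 123069; answer 123069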